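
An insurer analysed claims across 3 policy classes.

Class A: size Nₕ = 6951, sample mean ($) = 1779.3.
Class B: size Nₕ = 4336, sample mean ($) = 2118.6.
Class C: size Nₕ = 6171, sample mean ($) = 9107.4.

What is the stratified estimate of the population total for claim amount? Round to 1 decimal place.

77755929.3

A: 6951·1779.3 = 12367914.3
B: 4336·2118.6 = 9186249.6
C: 6171·9107.4 = 56201765.4
τ̂ = Σ Nₕx̄ₕ = 77755929.3.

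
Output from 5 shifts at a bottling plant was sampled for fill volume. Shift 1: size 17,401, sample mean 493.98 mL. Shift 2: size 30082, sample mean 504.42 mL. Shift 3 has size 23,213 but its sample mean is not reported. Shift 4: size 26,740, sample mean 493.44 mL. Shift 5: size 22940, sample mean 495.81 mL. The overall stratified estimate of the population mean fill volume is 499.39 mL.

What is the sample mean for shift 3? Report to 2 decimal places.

N = 17401 + 30082 + 23213 + 26740 + 22940 = 120376.
Overall total = μ·N = 499.39·120376 = 60114570.64.
Subtract the known strata: 17401·493.98 + 30082·504.42 + 26740·493.44 + 22940·495.81 = 48338175.42.
Remaining total for shift 3: 60114570.64 − 48338175.42 = 11776395.22.
Divide by its size: 11776395.22 / 23213 = 507.3190... → 507.32.

507.32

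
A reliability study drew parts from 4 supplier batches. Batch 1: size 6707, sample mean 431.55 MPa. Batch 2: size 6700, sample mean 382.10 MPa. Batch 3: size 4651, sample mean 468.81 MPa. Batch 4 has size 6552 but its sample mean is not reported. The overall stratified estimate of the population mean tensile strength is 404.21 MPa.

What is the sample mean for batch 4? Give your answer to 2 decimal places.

N = 6707 + 6700 + 4651 + 6552 = 24610.
Overall total = μ·N = 404.21·24610 = 9947608.1.
Subtract the known strata: 6707·431.55 + 6700·382.10 + 4651·468.81 = 7634911.16.
Remaining total for batch 4: 9947608.1 − 7634911.16 = 2312696.94.
Divide by its size: 2312696.94 / 6552 = 352.9757... → 352.98.

352.98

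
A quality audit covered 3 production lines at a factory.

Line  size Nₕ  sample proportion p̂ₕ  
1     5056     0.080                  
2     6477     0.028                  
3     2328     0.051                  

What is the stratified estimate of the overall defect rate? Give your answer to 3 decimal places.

Wₕ = Nₕ/N with N = 13861: 0.3648, 0.4673, 0.1680.
p̂_st = 0.3648·0.080 + 0.4673·0.028 + 0.1680·0.051 ≈ 0.05083... → 0.051.

0.051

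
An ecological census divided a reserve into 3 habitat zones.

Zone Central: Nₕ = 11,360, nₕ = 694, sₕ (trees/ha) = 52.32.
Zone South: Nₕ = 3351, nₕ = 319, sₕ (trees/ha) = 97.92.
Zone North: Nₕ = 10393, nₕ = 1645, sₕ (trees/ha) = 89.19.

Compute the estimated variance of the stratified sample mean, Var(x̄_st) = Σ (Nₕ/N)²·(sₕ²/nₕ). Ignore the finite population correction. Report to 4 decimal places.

2.1721

N = 25104; Wₕ = Nₕ/N.
zone Central: (11360/25104)²·52.32²/694 = 0.8076939
zone South: (3351/25104)²·97.92²/319 = 0.5355686
zone North: (10393/25104)²·89.19²/1645 = 0.8288242
Sum = 2.1720868 → 2.1721.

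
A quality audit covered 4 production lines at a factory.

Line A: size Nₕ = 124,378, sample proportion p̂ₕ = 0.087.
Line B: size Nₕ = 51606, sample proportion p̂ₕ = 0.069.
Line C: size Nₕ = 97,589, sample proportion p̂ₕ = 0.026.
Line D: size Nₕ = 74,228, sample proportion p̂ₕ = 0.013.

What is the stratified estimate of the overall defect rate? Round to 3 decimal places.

Wₕ = Nₕ/N with N = 347801: 0.3576, 0.1484, 0.2806, 0.2134.
p̂_st = 0.3576·0.087 + 0.1484·0.069 + 0.2806·0.026 + 0.2134·0.013 ≈ 0.05142... → 0.051.

0.051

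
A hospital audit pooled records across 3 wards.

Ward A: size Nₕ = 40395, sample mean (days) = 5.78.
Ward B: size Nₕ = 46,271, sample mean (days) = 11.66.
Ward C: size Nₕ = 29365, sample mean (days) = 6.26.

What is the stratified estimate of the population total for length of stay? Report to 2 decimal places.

956827.86

A: 40395·5.78 = 233483.1
B: 46271·11.66 = 539519.86
C: 29365·6.26 = 183824.9
τ̂ = Σ Nₕx̄ₕ = 956827.86.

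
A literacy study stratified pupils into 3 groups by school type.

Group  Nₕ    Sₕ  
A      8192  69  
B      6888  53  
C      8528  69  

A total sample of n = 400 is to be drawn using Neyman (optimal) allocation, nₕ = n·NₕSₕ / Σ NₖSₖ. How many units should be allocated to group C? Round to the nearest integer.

A: NₕSₕ = 8192·69 = 565248
B: NₕSₕ = 6888·53 = 365064
C: NₕSₕ = 8528·69 = 588432
Σ NₕSₕ = 1518744.
n_C = 400·588432/1518744 = 154.979... → 155.

155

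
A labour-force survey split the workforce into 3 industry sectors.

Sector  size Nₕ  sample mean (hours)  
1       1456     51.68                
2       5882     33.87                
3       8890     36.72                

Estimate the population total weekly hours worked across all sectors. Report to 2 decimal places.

600910.22

Population total = Σ Nₕ·x̄ₕ (each stratum's size times its mean).
1456·51.68 + 5882·33.87 + 8890·36.72 = 75246.08 + 199223.34 + 326440.8 = 600910.22.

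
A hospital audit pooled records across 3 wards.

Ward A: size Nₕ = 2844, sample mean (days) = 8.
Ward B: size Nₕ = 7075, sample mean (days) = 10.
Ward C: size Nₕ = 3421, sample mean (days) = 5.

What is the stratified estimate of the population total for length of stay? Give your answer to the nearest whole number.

Population total = Σ Nₕ·x̄ₕ (each stratum's size times its mean).
2844·8 + 7075·10 + 3421·5 = 22752 + 70750 + 17105 = 110607.

110607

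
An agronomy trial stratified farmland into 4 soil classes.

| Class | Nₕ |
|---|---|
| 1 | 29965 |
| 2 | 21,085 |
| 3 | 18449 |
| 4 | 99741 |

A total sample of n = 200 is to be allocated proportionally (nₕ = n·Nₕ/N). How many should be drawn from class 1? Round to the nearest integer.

35

Share of class 1 = 29965/169240 = 0.17706.
Allocate 200 × 0.17706 = 35.411... → 35.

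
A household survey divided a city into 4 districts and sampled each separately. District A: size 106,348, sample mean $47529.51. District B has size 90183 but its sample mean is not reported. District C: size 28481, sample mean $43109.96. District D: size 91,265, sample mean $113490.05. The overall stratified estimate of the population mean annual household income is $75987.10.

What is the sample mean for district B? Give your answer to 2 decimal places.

81975.76

N = 106348 + 90183 + 28481 + 91265 = 316277.
Overall total = μ·N = 75987.10·316277 = 24032972026.7.
Subtract the known strata: 106348·47529.51 + 28481·43109.96 + 91265·113490.05 = 16640152513.49.
Remaining total for district B: 24032972026.7 − 16640152513.49 = 7392819513.21.
Divide by its size: 7392819513.21 / 90183 = 81975.7550... → 81975.76.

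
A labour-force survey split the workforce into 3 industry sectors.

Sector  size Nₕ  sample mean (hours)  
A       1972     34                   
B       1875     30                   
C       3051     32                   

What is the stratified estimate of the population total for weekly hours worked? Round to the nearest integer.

Estimate total by summing Nₕ·x̄ₕ over strata.
1972·34 + 1875·30 + 3051·32 = 67048 + 56250 + 97632 = 220930.

220930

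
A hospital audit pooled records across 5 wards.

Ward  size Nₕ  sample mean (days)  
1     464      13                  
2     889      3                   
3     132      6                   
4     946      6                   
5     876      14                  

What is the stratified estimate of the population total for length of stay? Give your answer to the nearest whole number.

1: 464·13 = 6032
2: 889·3 = 2667
3: 132·6 = 792
4: 946·6 = 5676
5: 876·14 = 12264
τ̂ = Σ Nₕx̄ₕ = 27431.

27431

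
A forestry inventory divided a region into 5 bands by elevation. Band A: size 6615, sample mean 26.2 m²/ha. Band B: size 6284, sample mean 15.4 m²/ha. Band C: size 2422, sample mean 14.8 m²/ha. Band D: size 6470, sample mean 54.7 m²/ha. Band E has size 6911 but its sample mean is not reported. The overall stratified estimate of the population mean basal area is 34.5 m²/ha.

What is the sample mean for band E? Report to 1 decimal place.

Σ Nₕx̄ₕ = N·μ, so 6911·x̄_E = 28702·34.5 − (6615·26.2 + 6284·15.4 + 2422·14.8 + 6470·54.7).
= 990219 − 659841.2 = 330377.8.
x̄_E = 330377.8 / 6911 = 47.805... → 47.8.

47.8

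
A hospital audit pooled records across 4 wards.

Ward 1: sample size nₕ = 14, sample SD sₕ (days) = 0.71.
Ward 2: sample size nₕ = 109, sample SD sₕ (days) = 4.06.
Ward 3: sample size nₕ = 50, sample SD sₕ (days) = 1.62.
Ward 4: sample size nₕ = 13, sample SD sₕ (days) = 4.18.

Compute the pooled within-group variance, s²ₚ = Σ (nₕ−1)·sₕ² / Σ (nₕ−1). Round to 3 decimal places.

Degrees of freedom: 13 + 108 + 49 + 12 = 182.
Σ(nₕ−1)sₕ² = 13·0.5041 + 108·16.4836 + 49·2.6244 + 12·17.4724 = 2125.0465.
s²ₚ = 2125.0465 / 182 = 11.67608... → 11.676.

11.676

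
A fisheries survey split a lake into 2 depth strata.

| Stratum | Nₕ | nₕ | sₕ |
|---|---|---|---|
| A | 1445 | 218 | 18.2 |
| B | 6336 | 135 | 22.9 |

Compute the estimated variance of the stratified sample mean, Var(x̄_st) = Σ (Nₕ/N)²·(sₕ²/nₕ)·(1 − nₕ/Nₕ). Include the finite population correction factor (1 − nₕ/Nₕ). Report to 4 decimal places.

2.5653

N = 7781; Wₕ = Nₕ/N.
stratum A: (1445/7781)²·18.2²/218·(1 − 218/1445) = 0.0444967
stratum B: (6336/7781)²·22.9²/135·(1 − 135/6336) = 2.5208283
Sum = 2.5653250 → 2.5653.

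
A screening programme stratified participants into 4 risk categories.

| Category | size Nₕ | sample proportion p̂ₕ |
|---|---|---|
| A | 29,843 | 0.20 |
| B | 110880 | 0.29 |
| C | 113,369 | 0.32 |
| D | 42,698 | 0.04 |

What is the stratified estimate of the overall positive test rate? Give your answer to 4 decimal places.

Wₕ = Nₕ/N with N = 296790: 0.1006, 0.3736, 0.3820, 0.1439.
p̂_st = 0.1006·0.20 + 0.3736·0.29 + 0.3820·0.32 + 0.1439·0.04 ≈ 0.256443... → 0.2564.

0.2564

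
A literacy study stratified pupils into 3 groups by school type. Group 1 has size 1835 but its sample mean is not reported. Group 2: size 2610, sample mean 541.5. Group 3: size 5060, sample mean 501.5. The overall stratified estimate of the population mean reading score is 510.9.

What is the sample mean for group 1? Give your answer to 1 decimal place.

N = 1835 + 2610 + 5060 = 9505.
Overall total = μ·N = 510.9·9505 = 4856104.5.
Subtract the known strata: 2610·541.5 + 5060·501.5 = 3950905.
Remaining total for group 1: 4856104.5 − 3950905 = 905199.5.
Divide by its size: 905199.5 / 1835 = 493.297... → 493.3.

493.3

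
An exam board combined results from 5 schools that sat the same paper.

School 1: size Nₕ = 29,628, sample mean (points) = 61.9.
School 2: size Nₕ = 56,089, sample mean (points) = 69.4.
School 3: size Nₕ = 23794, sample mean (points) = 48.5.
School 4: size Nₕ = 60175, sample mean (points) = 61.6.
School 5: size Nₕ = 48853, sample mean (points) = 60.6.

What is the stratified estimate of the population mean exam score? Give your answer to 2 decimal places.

N = 29628 + 56089 + 23794 + 60175 + 48853 = 218539.
The stratified mean weights each stratum mean by its population share Nₕ/N.
Σ Nₕx̄ₕ = 29628·61.9 + 56089·69.4 + 23794·48.5 + 60175·61.6 + 48853·60.6 = 1833973.2 + 3892576.6 + 1154009 + 3706780 + 2960491.8 = 13547830.6.
Divide by N: 13547830.6 / 218539 = 61.9927... → 61.99.

61.99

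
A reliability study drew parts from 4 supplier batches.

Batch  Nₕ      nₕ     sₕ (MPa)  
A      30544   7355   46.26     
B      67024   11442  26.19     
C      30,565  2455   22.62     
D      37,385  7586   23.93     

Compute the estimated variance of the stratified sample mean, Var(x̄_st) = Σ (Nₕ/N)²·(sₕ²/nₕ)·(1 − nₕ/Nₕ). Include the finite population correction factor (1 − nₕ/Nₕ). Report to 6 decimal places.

N = 165518; Wₕ = Nₕ/N.
batch A: (30544/165518)²·46.26²/7355·(1 − 7355/30544) = 0.007522220
batch B: (67024/165518)²·26.19²/11442·(1 − 11442/67024) = 0.008151605
batch C: (30565/165518)²·22.62²/2455·(1 − 2455/30565) = 0.006536248
batch D: (37385/165518)²·23.93²/7586·(1 − 7586/37385) = 0.003069596
Sum = 0.025279668 → 0.025280.

0.025280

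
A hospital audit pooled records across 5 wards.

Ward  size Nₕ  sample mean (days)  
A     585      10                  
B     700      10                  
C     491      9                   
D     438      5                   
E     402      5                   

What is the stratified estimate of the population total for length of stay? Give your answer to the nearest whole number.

Population total = Σ Nₕ·x̄ₕ (each stratum's size times its mean).
585·10 + 700·10 + 491·9 + 438·5 + 402·5 = 5850 + 7000 + 4419 + 2190 + 2010 = 21469.

21469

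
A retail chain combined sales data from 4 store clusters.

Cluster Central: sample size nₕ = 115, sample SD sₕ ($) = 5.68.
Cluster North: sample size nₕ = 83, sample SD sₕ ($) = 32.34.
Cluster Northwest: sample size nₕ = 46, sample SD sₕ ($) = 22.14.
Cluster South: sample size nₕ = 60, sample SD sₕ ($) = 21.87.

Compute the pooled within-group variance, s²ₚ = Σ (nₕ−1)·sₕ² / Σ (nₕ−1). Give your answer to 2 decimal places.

Degrees of freedom: 114 + 82 + 45 + 59 = 300.
Σ(nₕ−1)sₕ² = 114·32.2624 + 82·1045.8756 + 45·490.1796 + 59·478.2969 = 139717.3119.
s²ₚ = 139717.3119 / 300 = 465.7244... → 465.72.

465.72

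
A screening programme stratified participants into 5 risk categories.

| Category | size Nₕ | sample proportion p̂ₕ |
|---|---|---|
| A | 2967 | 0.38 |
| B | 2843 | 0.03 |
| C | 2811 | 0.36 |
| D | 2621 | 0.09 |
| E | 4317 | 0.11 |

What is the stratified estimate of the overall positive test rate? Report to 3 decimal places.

N = 2967 + 2843 + 2811 + 2621 + 4317 = 15559.
Overall proportion = Σ (Nₕ/N)·p̂ₕ.
Σ Nₕp̂ₕ = 1127.46 + 85.29 + 1011.96 + 235.89 + 474.87 = 2935.47.
2935.47 / 15559 = 0.18867... → 0.189.

0.189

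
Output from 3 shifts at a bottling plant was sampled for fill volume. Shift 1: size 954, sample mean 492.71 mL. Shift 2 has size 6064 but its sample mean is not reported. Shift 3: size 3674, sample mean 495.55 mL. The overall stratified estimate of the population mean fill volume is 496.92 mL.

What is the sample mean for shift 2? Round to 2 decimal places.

498.41

N = 954 + 6064 + 3674 = 10692.
Overall total = μ·N = 496.92·10692 = 5313068.64.
Subtract the known strata: 954·492.71 + 3674·495.55 = 2290696.04.
Remaining total for shift 2: 5313068.64 − 2290696.04 = 3022372.6.
Divide by its size: 3022372.6 / 6064 = 498.4124... → 498.41.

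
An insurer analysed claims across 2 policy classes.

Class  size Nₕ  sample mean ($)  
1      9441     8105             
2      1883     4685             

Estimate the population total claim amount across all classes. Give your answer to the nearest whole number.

85341160

1: 9441·8105 = 76519305
2: 1883·4685 = 8821855
τ̂ = Σ Nₕx̄ₕ = 85341160.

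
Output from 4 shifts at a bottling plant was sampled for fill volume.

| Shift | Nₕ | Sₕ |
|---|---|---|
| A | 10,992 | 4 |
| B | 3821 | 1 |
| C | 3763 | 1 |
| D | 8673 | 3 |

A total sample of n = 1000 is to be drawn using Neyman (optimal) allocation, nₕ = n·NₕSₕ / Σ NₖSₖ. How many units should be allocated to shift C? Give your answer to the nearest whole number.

A: NₕSₕ = 10992·4 = 43968
B: NₕSₕ = 3821·1 = 3821
C: NₕSₕ = 3763·1 = 3763
D: NₕSₕ = 8673·3 = 26019
Σ NₕSₕ = 77571.
n_C = 1000·3763/77571 = 48.510... → 49.

49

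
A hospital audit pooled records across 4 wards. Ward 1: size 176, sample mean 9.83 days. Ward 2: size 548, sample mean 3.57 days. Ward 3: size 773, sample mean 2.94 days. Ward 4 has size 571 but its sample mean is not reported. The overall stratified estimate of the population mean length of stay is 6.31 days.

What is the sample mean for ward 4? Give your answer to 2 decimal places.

Σ Nₕx̄ₕ = N·μ, so 571·x̄_4 = 2068·6.31 − (176·9.83 + 548·3.57 + 773·2.94).
= 13049.08 − 5959.06 = 7090.02.
x̄_4 = 7090.02 / 571 = 12.4168... → 12.42.

12.42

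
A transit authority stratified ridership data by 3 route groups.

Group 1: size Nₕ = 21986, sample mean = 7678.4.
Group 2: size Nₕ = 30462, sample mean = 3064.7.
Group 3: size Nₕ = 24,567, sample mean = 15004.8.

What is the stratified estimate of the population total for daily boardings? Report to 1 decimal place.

Estimate total by summing Nₕ·x̄ₕ over strata.
21986·7678.4 + 30462·3064.7 + 24567·15004.8 = 168817302.4 + 93356891.4 + 368622921.6 = 630797115.4.

630797115.4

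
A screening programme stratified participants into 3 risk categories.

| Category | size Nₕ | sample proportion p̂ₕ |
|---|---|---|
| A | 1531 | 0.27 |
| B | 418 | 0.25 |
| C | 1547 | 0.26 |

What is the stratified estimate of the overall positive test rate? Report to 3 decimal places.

0.263

Wₕ = Nₕ/N with N = 3496: 0.4379, 0.1196, 0.4425.
p̂_st = 0.4379·0.27 + 0.1196·0.25 + 0.4425·0.26 ≈ 0.26318... → 0.263.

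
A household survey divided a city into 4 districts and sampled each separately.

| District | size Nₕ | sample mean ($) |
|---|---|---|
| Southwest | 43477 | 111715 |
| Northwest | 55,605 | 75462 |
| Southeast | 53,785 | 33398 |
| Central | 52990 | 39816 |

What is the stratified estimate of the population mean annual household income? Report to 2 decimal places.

N = 43477 + 55605 + 53785 + 52990 = 205857.
The stratified mean weights each stratum mean by its population share Nₕ/N.
Σ Nₕx̄ₕ = 43477·111715 + 55605·75462 + 53785·33398 + 52990·39816 = 4857033055 + 4196064510 + 1796311430 + 2109849840 = 12959258835.
Divide by N: 12959258835 / 205857 = 62952.7237... → 62952.72.

62952.72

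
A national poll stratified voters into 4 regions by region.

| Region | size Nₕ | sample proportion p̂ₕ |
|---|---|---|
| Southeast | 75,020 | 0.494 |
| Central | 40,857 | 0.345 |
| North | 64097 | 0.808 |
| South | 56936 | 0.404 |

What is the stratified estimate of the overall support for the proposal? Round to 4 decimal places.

0.5316

Wₕ = Nₕ/N with N = 236910: 0.3167, 0.1725, 0.2706, 0.2403.
p̂_st = 0.3167·0.494 + 0.1725·0.345 + 0.2706·0.808 + 0.2403·0.404 ≈ 0.531628... → 0.5316.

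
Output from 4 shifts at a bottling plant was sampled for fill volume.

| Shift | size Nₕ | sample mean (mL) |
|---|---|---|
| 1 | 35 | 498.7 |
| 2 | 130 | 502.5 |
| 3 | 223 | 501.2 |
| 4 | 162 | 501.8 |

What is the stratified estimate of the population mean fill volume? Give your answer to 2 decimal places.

501.52

N = 550; weights Wₕ = Nₕ/N = (0.0636, 0.2364, 0.4055, 0.2945).
x̄_st = Σ Wₕ·x̄ₕ = 0.0636·498.7 + 0.2364·502.5 + 0.4055·501.2 + 0.2945·501.8 ≈ 501.5249...
→ 501.52.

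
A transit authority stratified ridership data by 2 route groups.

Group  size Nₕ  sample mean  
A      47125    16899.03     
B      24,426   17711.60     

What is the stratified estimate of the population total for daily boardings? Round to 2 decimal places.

Estimate total by summing Nₕ·x̄ₕ over strata.
47125·16899.03 + 24426·17711.60 = 796366788.75 + 432623541.6 = 1228990330.35.

1228990330.35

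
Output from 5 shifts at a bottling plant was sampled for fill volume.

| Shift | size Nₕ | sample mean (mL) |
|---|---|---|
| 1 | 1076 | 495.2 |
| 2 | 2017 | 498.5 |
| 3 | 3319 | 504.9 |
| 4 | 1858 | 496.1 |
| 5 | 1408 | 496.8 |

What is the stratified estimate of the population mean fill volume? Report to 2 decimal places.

N = 1076 + 2017 + 3319 + 1858 + 1408 = 9678.
Overall mean = Σ (Nₕ/N)·x̄ₕ — weight by population share, not a simple average.
Σ Nₕx̄ₕ = 1076·495.2 + 2017·498.5 + 3319·504.9 + 1858·496.1 + 1408·496.8 = 532835.2 + 1005474.5 + 1675763.1 + 921753.8 + 699494.4 = 4835321.
Divide by N: 4835321 / 9678 = 499.6199... → 499.62.

499.62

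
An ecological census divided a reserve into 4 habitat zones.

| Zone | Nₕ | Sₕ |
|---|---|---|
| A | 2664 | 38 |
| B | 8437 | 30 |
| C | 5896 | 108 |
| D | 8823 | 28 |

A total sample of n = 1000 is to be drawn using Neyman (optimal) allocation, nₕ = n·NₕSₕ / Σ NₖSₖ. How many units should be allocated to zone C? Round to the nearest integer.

Σ NₕSₕ = 2664·38 + 8437·30 + 5896·108 + 8823·28 = 1238154.
Share for C: 636768/1238154 = 0.51429.
n_C = 1000 × 0.51429 = 514.288... → 514.

514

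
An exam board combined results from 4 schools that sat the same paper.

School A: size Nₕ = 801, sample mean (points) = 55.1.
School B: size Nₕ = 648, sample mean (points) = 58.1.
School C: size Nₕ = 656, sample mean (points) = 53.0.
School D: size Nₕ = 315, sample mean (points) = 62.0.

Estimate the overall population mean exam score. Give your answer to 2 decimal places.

N = 801 + 648 + 656 + 315 = 2420.
Weight each subgroup mean by Nₕ/N and sum.
Σ Nₕx̄ₕ = 801·55.1 + 648·58.1 + 656·53.0 + 315·62.0 = 44135.1 + 37648.8 + 34768 + 19530 = 136081.9.
Divide by N: 136081.9 / 2420 = 56.2322... → 56.23.

56.23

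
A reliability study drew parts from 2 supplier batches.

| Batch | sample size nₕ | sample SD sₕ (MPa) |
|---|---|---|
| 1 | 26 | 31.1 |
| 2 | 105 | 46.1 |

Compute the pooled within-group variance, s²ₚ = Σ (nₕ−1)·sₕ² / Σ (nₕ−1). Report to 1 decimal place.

1: (26−1)·31.1² = 25·967.21 = 24180.25
2: (105−1)·46.1² = 104·2125.21 = 221021.84
Numerator = 245202.09; denominator = Σ(nₕ−1) = 129.
s²ₚ = 245202.09/129 = 1900.791... → 1900.8.

1900.8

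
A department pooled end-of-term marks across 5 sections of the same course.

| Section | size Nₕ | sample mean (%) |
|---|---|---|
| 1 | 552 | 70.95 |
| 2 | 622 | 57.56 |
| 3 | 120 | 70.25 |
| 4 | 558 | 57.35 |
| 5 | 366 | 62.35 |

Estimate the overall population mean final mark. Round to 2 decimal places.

x̄_st = (Σ Nₕx̄ₕ) / (Σ Nₕ) = (552·70.95 + 622·57.56 + 120·70.25 + 558·57.35 + 366·62.35) / 2218
= 138218.12 / 2218 = 62.3166... → 62.32.

62.32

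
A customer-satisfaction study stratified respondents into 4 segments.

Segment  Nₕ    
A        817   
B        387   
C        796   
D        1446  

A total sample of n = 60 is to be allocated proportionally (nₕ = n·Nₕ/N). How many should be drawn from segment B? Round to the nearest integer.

7

N = 817 + 387 + 796 + 1446 = 3446.
n_B = 60·387/3446 = 6.738... → 7.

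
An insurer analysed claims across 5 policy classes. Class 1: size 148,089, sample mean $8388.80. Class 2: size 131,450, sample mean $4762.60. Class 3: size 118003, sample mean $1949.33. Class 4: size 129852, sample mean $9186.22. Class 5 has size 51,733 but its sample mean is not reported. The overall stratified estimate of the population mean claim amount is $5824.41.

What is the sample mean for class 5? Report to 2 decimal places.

1582.44

N = 148089 + 131450 + 118003 + 129852 + 51733 = 579127.
Overall total = μ·N = 5824.41·579127 = 3373073090.07.
Subtract the known strata: 148089·8388.80 + 131450·4762.60 + 118003·1949.33 + 129852·9186.22 = 3291208600.63.
Remaining total for class 5: 3373073090.07 − 3291208600.63 = 81864489.44.
Divide by its size: 81864489.44 / 51733 = 1582.4423... → 1582.44.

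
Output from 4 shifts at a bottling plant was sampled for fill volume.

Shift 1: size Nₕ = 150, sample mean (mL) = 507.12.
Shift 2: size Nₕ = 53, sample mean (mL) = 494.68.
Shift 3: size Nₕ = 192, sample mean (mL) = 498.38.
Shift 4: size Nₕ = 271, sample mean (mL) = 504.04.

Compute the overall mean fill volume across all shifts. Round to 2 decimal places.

502.36

N = 150 + 53 + 192 + 271 = 666.
Overall mean = Σ (Nₕ/N)·x̄ₕ — weight by population share, not a simple average.
Σ Nₕx̄ₕ = 150·507.12 + 53·494.68 + 192·498.38 + 271·504.04 = 76068 + 26218.04 + 95688.96 + 136594.84 = 334569.84.
Divide by N: 334569.84 / 666 = 502.3571... → 502.36.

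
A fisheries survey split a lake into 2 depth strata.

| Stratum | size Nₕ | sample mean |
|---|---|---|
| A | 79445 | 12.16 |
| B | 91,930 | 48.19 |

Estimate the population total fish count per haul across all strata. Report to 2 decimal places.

5396157.90

Population total = Σ Nₕ·x̄ₕ (each stratum's size times its mean).
79445·12.16 + 91930·48.19 = 966051.2 + 4430106.7 = 5396157.90.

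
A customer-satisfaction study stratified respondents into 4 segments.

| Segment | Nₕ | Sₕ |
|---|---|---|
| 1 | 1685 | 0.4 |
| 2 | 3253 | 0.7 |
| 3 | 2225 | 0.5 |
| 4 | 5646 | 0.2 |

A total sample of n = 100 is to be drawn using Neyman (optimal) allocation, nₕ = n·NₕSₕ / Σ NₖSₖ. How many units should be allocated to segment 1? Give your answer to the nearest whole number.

13

1: NₕSₕ = 1685·0.4 = 674
2: NₕSₕ = 3253·0.7 = 2277.1
3: NₕSₕ = 2225·0.5 = 1112.5
4: NₕSₕ = 5646·0.2 = 1129.2
Σ NₕSₕ = 5192.8.
n_1 = 100·674/5192.8 = 12.980... → 13.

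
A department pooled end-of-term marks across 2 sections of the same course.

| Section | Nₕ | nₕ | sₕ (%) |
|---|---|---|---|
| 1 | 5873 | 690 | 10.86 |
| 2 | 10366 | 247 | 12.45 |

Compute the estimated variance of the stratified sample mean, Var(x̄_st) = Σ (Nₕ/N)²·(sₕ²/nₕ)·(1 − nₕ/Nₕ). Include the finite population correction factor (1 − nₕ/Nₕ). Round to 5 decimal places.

0.26935

N = 16239. Term for each stratum: Wₕ²sₕ²/nₕ·(1−nₕ/Nₕ).
Var(x̄_st) = 0.01973028 + 0.24961575 = 0.26934603 → 0.26935.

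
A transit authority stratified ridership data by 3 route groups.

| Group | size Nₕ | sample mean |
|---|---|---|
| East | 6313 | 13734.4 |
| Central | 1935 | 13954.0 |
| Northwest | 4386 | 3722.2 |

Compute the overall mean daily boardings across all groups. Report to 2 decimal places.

x̄_st = (Σ Nₕx̄ₕ) / (Σ Nₕ) = (6313·13734.4 + 1935·13954.0 + 4386·3722.2) / 12634
= 130031826.4 / 12634 = 10292.2136... → 10292.21.

10292.21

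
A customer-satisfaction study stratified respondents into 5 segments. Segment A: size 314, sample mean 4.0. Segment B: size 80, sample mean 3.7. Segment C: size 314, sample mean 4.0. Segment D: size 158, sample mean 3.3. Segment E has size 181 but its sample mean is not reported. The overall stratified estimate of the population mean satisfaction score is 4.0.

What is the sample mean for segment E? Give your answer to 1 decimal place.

Σ Nₕx̄ₕ = N·μ, so 181·x̄_E = 1047·4.0 − (314·4.0 + 80·3.7 + 314·4.0 + 158·3.3).
= 4188 − 3329.4 = 858.6.
x̄_E = 858.6 / 181 = 4.744... → 4.7.

4.7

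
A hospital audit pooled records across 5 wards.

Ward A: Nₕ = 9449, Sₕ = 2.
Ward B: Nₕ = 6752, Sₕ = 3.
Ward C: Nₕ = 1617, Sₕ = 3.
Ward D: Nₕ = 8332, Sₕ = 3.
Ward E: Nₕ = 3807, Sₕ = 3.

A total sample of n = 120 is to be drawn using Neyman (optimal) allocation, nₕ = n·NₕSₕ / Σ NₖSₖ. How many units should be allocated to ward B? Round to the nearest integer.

30

A: NₕSₕ = 9449·2 = 18898
B: NₕSₕ = 6752·3 = 20256
C: NₕSₕ = 1617·3 = 4851
D: NₕSₕ = 8332·3 = 24996
E: NₕSₕ = 3807·3 = 11421
Σ NₕSₕ = 80422.
n_B = 120·20256/80422 = 30.225... → 30.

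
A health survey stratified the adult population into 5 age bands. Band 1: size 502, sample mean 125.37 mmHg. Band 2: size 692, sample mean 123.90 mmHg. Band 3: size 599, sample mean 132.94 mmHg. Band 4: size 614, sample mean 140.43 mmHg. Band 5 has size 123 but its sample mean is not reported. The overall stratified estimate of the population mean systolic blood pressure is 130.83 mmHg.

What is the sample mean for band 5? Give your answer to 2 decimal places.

N = 502 + 692 + 599 + 614 + 123 = 2530.
Overall total = μ·N = 130.83·2530 = 330999.9.
Subtract the known strata: 502·125.37 + 692·123.90 + 599·132.94 + 614·140.43 = 314529.62.
Remaining total for band 5: 330999.9 − 314529.62 = 16470.28.
Divide by its size: 16470.28 / 123 = 133.9047... → 133.90.

133.90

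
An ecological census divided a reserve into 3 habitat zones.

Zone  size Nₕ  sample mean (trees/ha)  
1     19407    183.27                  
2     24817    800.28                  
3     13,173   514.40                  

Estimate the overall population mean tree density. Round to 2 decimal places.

526.05

N = 19407 + 24817 + 13173 = 57397.
Weight each subgroup mean by Nₕ/N and sum.
Σ Nₕx̄ₕ = 19407·183.27 + 24817·800.28 + 13173·514.40 = 3556720.89 + 19860548.76 + 6776191.2 = 30193460.85.
Divide by N: 30193460.85 / 57397 = 526.0460... → 526.05.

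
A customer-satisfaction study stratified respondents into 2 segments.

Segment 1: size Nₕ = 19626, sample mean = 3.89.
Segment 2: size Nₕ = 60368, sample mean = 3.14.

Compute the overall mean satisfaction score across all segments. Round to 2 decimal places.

N = 19626 + 60368 = 79994.
Overall mean = Σ (Nₕ/N)·x̄ₕ — weight by population share, not a simple average.
Σ Nₕx̄ₕ = 19626·3.89 + 60368·3.14 = 76345.14 + 189555.52 = 265900.66.
Divide by N: 265900.66 / 79994 = 3.3240... → 3.32.

3.32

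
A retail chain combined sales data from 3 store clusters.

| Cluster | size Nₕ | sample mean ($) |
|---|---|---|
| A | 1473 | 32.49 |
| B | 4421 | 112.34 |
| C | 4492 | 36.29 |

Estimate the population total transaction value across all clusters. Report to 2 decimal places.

707527.59

A: 1473·32.49 = 47857.77
B: 4421·112.34 = 496655.14
C: 4492·36.29 = 163014.68
τ̂ = Σ Nₕx̄ₕ = 707527.59.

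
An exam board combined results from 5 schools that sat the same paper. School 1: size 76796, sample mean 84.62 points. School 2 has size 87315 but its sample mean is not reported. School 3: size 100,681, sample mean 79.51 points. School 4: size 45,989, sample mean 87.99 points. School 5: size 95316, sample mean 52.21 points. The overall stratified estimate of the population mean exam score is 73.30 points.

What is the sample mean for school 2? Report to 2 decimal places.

71.47

Σ Nₕx̄ₕ = N·μ, so 87315·x̄_2 = 406097·73.30 − (76796·84.62 + 100681·79.51 + 45989·87.99 + 95316·52.21).
= 29766910.1 − 23526644.3 = 6240265.8.
x̄_2 = 6240265.8 / 87315 = 71.4684... → 71.47.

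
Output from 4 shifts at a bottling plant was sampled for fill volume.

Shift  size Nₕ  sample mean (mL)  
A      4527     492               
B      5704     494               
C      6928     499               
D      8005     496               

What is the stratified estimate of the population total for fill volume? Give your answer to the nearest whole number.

A: 4527·492 = 2227284
B: 5704·494 = 2817776
C: 6928·499 = 3457072
D: 8005·496 = 3970480
τ̂ = Σ Nₕx̄ₕ = 12472612.

12472612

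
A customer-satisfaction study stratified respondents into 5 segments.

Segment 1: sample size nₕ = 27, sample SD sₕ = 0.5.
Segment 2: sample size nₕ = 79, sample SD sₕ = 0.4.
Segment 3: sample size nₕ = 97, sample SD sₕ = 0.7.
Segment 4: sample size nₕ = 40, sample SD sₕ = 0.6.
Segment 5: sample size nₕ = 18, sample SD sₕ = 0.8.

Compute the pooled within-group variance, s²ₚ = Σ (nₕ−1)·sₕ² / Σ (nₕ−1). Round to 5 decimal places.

0.35523

Degrees of freedom: 26 + 78 + 96 + 39 + 17 = 256.
Σ(nₕ−1)sₕ² = 26·0.25 + 78·0.16 + 96·0.49 + 39·0.36 + 17·0.64 = 90.94.
s²ₚ = 90.94 / 256 = 0.3552344... → 0.35523.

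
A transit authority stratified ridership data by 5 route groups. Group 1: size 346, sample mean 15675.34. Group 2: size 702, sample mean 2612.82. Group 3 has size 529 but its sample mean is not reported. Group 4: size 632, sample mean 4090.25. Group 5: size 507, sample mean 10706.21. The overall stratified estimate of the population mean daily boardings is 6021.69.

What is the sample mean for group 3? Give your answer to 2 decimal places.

Σ Nₕx̄ₕ = N·μ, so 529·x̄_3 = 2716·6021.69 − (346·15675.34 + 702·2612.82 + 632·4090.25 + 507·10706.21).
= 16354910.04 − 15270953.75 = 1083956.29.
x̄_3 = 1083956.29 / 529 = 2049.0667... → 2049.07.

2049.07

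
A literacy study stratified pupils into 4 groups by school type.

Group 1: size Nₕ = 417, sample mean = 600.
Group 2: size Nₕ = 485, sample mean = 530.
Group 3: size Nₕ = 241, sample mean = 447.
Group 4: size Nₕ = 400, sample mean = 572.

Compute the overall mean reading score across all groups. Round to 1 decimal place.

546.8

N = 417 + 485 + 241 + 400 = 1543.
Weight each subgroup mean by Nₕ/N and sum.
Σ Nₕx̄ₕ = 417·600 + 485·530 + 241·447 + 400·572 = 250200 + 257050 + 107727 + 228800 = 843777.
Divide by N: 843777 / 1543 = 546.842... → 546.8.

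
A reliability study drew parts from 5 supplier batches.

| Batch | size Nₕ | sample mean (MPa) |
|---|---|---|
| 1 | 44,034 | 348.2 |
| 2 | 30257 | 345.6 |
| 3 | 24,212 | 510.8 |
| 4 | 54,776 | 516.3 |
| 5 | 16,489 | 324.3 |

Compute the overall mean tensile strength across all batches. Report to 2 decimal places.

N = 44034 + 30257 + 24212 + 54776 + 16489 = 169768.
The stratified mean weights each stratum mean by its population share Nₕ/N.
Σ Nₕx̄ₕ = 44034·348.2 + 30257·345.6 + 24212·510.8 + 54776·516.3 + 16489·324.3 = 15332638.8 + 10456819.2 + 12367489.6 + 28280848.8 + 5347382.7 = 71785179.1.
Divide by N: 71785179.1 / 169768 = 422.8428... → 422.84.

422.84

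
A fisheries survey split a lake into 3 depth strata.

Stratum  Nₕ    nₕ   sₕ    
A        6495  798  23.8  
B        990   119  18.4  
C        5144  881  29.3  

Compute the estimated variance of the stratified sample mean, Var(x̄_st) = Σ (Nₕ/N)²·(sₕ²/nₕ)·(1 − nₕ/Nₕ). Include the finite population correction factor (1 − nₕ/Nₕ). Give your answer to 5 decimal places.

0.31404

N = 12629; Wₕ = Nₕ/N.
stratum A: (6495/12629)²·23.8²/798·(1 − 798/6495) = 0.16467909
stratum B: (990/12629)²·18.4²/119·(1 − 119/990) = 0.01538169
stratum C: (5144/12629)²·29.3²/881·(1 − 881/5144) = 0.13397930
Sum = 0.31404008 → 0.31404.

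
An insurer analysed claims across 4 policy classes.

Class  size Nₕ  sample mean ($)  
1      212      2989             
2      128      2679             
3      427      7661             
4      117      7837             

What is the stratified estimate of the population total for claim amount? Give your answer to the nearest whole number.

5164756

Population total = Σ Nₕ·x̄ₕ (each stratum's size times its mean).
212·2989 + 128·2679 + 427·7661 + 117·7837 = 633668 + 342912 + 3271247 + 916929 = 5164756.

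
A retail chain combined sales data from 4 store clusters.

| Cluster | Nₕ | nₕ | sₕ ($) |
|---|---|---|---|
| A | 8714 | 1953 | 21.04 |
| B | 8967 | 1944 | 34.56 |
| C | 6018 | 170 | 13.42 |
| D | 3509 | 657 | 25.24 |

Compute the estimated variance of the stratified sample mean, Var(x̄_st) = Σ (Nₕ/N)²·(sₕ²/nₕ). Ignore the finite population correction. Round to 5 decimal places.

0.15794

N = 27208; Wₕ = Nₕ/N.
cluster A: (8714/27208)²·21.04²/1953 = 0.02325044
cluster B: (8967/27208)²·34.56²/1944 = 0.06673479
cluster C: (6018/27208)²·13.42²/170 = 0.05182833
cluster D: (3509/27208)²·25.24²/657 = 0.01612823
Sum = 0.15794179 → 0.15794.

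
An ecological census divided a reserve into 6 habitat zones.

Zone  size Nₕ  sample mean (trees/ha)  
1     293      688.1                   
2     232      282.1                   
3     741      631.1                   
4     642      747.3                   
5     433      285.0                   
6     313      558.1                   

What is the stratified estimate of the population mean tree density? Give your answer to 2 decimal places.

N = 2654; weights Wₕ = Nₕ/N = (0.1104, 0.0874, 0.2792, 0.2419, 0.1631, 0.1179).
x̄_st = Σ Wₕ·x̄ₕ = 0.1104·688.1 + 0.0874·282.1 + 0.2792·631.1 + 0.2419·747.3 + 0.1631·285.0 + 0.1179·558.1 ≈ 569.9180...
→ 569.92.

569.92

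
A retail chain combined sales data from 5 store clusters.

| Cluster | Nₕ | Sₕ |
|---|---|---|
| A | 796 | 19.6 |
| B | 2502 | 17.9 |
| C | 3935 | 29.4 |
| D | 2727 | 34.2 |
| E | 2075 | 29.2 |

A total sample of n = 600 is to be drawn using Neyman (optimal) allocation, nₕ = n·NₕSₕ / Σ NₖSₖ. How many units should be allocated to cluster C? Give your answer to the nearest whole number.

A: NₕSₕ = 796·19.6 = 15601.6
B: NₕSₕ = 2502·17.9 = 44785.8
C: NₕSₕ = 3935·29.4 = 115689
D: NₕSₕ = 2727·34.2 = 93263.4
E: NₕSₕ = 2075·29.2 = 60590
Σ NₕSₕ = 329929.8.
n_C = 600·115689/329929.8 = 210.388... → 210.

210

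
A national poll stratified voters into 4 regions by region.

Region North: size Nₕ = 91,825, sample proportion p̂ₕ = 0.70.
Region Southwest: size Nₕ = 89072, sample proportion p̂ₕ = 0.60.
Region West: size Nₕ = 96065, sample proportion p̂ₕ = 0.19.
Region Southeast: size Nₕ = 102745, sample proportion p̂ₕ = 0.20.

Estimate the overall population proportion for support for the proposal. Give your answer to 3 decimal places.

0.412

N = 91825 + 89072 + 96065 + 102745 = 379707.
Overall proportion = Σ (Nₕ/N)·p̂ₕ.
Σ Nₕp̂ₕ = 64277.5 + 53443.2 + 18252.35 + 20549 = 156522.05.
156522.05 / 379707 = 0.41222... → 0.412.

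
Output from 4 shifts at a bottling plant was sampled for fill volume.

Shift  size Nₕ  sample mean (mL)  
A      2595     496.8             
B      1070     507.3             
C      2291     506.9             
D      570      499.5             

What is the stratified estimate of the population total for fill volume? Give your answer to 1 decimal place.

A: 2595·496.8 = 1289196
B: 1070·507.3 = 542811
C: 2291·506.9 = 1161307.9
D: 570·499.5 = 284715
τ̂ = Σ Nₕx̄ₕ = 3278029.9.

3278029.9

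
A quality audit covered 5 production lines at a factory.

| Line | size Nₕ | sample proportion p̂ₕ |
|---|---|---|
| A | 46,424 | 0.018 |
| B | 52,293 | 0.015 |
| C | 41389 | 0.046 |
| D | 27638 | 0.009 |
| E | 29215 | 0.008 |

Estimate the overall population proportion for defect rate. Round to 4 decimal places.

Wₕ = Nₕ/N with N = 196959: 0.2357, 0.2655, 0.2101, 0.1403, 0.1483.
p̂_st = 0.2357·0.018 + 0.2655·0.015 + 0.2101·0.046 + 0.1403·0.009 + 0.1483·0.008 ≈ 0.020341... → 0.0203.

0.0203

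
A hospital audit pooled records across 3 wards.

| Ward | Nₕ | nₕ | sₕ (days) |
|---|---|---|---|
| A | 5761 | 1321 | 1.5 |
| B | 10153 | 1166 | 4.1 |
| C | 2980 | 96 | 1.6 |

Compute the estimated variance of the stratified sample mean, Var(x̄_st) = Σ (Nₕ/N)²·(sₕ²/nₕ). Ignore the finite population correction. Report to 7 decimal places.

N = 18894. Term for each stratum: Wₕ²sₕ²/nₕ.
Var(x̄_st) = 0.0001583535 + 0.0041630355 + 0.0006633664 = 0.0049847553 → 0.0049848.

0.0049848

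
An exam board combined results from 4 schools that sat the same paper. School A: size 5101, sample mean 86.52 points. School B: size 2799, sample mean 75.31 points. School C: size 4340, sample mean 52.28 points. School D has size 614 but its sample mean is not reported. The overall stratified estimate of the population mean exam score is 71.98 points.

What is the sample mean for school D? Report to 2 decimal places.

75.25

Σ Nₕx̄ₕ = N·μ, so 614·x̄_D = 12854·71.98 − (5101·86.52 + 2799·75.31 + 4340·52.28).
= 925230.92 − 879026.41 = 46204.51.
x̄_D = 46204.51 / 614 = 75.2516... → 75.25.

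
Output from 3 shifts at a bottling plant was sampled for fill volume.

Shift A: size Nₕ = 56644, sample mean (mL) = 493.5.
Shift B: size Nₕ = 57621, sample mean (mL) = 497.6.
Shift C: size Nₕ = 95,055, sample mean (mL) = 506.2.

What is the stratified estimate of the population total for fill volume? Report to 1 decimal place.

104742864.6

Population total = Σ Nₕ·x̄ₕ (each stratum's size times its mean).
56644·493.5 + 57621·497.6 + 95055·506.2 = 27953814 + 28672209.6 + 48116841 = 104742864.6.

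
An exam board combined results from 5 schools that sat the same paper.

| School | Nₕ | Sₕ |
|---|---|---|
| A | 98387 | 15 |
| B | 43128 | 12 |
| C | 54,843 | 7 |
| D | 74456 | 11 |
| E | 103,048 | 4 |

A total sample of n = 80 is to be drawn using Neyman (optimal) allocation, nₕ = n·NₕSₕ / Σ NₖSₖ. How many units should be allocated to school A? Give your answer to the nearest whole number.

A: NₕSₕ = 98387·15 = 1475805
B: NₕSₕ = 43128·12 = 517536
C: NₕSₕ = 54843·7 = 383901
D: NₕSₕ = 74456·11 = 819016
E: NₕSₕ = 103048·4 = 412192
Σ NₕSₕ = 3608450.
n_A = 80·1475805/3608450 = 32.719... → 33.

33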